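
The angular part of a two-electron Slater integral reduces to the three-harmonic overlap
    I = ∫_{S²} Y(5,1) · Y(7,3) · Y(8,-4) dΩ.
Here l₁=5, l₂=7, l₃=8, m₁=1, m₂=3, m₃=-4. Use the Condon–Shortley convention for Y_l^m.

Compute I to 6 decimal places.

0.057672

Checks pass: Σm=0; 20 even; l₃=8∈[2,12].
(2·5+1)(2·7+1)(2·8+1) = 2805
Δ: 4! 6! 10! / 21! → 1/814773960
sum: t=0:+1/87091200 t=1:−1/4976640 t=2:+1/2073600 t=3:−1/4976640 t=4:+1/87091200 = 1/9676800
3j²(5 7 8; 0 0 0) = Δ·Π!·Σ² = 360/46189  (sign +1)
sum: t=0:+1/4180377600 t=1:−1/78382080 t=2:+1/15482880 t=3:−1/21772800 t=4:+1/298598400 = 17/1791590400
3j²(5 7 8; 1 3 -4) = Δ·Π!·Σ² = 17/8892  (sign +1)
combine: 4πI² = 2805·360/46189·17/8892 = 2550/61009
take √, sign +1: I = 0.05767242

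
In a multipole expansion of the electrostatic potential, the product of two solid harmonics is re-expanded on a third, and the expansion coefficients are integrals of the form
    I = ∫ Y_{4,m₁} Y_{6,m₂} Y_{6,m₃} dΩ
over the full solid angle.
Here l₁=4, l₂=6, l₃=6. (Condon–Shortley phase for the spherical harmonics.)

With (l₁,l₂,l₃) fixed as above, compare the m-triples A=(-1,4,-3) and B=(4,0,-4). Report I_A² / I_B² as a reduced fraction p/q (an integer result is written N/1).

l's match ⇒ only the (l;m) 3-j factors differ between A and B.
A: triangle coeff Δ(4,6,6) = 1/15315300; Σ_t [2,4]: t=2:+1/967680 t=3:−1/120960 t=4:+1/207360 = -1/414720; (3j)²=21/4862 [(4 6 6; -1 4 -3)], sign=+1
B: triangle coeff Δ(4,6,6) = 1/15315300; Σ_t [0,0]: t=0:+1/829440 = 1/829440; (3j)²=35/2431 [(4 6 6; 4 0 -4)], sign=+1
I_A²/I_B² = (21/4862)/(35/2431) = 3/10

3/10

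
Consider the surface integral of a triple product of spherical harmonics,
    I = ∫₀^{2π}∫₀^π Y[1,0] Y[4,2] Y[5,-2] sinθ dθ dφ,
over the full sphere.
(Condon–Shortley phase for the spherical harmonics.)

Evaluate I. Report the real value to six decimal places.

Checks pass: Σm=0; 10 even; l₃=5∈[3,5].
(2·1+1)(2·4+1)(2·5+1) = 297
Δ: 0! 2! 8! / 11! → 1/495
sum: t=0:+1/576 = 1/576
3j²(1 4 5; 0 0 0) = Δ·Π!·Σ² = 5/99  (sign -1)
sum: t=0:+1/1440 = 1/1440
3j²(1 4 5; 0 2 -2) = Δ·Π!·Σ² = 7/165  (sign -1)
combine: 4πI² = 297·5/99·7/165 = 7/11
take √, sign +1: I = 0.22503380

0.225034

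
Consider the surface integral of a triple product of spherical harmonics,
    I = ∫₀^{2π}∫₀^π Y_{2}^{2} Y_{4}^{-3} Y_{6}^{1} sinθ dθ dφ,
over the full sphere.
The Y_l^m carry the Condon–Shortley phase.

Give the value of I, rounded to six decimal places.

Checks pass: Σm=0; 12 even; l₃=6∈[2,6].
(2·2+1)(2·4+1)(2·6+1) = 585
Δ: 0! 4! 8! / 13! → 1/6435
sum: t=0:+1/2304 = 1/2304
3j²(2 4 6; 0 0 0) = Δ·Π!·Σ² = 5/143  (sign +1)
sum: t=0:+1/120960 = 1/120960
3j²(2 4 6; 2 -3 1) = Δ·Π!·Σ² = 1/1287  (sign -1)
combine: 4πI² = 585·5/143·1/1287 = 25/1573
take √, sign -1: I = -0.03556319

-0.035563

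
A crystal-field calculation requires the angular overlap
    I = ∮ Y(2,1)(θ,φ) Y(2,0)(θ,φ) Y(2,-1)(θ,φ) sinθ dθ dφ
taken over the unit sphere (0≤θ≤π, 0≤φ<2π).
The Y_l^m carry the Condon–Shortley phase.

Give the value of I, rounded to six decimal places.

-0.090112

Rules hold: Σm=0, L=6 even, 0≤2≤4.
N = 5·5·5 = 125
Δ = 2!·2!·2!/7! = 1/630
Racah Σ t=0..2: t=0:+1/8 t=1:−1/1 t=2:+1/8 = -3/4
⇒ 3j(2 2 2; 0 0 0)² = 2/35, sgn -1
Racah Σ t=0..1: t=0:+1/4 t=1:−1/2 = -1/4
⇒ 3j(2 2 2; 1 0 -1)² = 1/70, sgn +1
4πI² = N·(3j₀)²·(3jₘ)² = 5/49
I = -1·√(0.102041/4π) = -0.09011188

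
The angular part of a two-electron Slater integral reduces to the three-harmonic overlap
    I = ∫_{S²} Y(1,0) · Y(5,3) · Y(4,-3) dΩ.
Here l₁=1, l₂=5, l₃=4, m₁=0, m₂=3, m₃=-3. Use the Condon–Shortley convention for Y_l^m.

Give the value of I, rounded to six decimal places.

m-sum 0 ✓  L=10 even ✓  4≤4≤6 ✓
Π(2lᵢ+1) = 3×11×9 = 297
triangle coeff Δ(1,5,4) = 1/495
Σ_t [1,1]: t=1:−1/576 = -1/576
(3j)²=5/99 [(1 5 4; 0 0 0)], sign=-1
Σ_t [1,1]: t=1:−1/5040 = -1/5040
(3j)²=16/495 [(1 5 4; 0 3 -3)], sign=+1
⇒ 4πI² = 16/33
I = (-1)√(16/33/(4π)) = -0.19642560

-0.196426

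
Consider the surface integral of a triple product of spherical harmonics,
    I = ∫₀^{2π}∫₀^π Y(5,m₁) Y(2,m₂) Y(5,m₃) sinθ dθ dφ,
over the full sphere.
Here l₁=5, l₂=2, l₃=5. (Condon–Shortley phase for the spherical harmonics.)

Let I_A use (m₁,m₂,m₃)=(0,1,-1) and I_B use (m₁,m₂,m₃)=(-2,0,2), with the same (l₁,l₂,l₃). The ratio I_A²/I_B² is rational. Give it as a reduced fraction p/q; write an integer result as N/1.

Shared (l₁,l₂,l₃)=(5,2,5): N and (l;000)² cancel in I_A²/I_B².
A: Δ = 2!·8!·2!/13! = 1/38610; Racah Σ t=1..2: t=1:−1/1152 t=2:+1/1440 = -1/5760; ⇒ 3j(5 2 5; 0 1 -1)² = 1/858, sgn -1
B: Δ = 2!·8!·2!/13! = 1/38610; Racah Σ t=0..2: t=0:+1/20160 t=1:−1/1440 t=2:+1/2880 = -1/3360; ⇒ 3j(5 2 5; -2 0 2)² = 6/715, sgn +1
I_A²/I_B² = (1/858)/(6/715) = 5/36

5/36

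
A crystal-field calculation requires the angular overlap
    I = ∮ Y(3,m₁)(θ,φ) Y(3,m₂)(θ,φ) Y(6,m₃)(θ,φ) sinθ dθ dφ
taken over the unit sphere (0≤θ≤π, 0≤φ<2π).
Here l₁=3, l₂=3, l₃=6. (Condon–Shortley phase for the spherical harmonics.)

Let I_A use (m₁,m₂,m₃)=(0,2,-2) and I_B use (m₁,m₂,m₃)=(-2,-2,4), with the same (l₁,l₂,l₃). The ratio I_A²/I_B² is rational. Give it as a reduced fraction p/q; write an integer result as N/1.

Shared (l₁,l₂,l₃)=(3,3,6): N and (l;000)² cancel in I_A²/I_B².
A: Δ = 0!·6!·6!/13! = 1/12012; Racah Σ t=0..0: t=0:+1/4320 = 1/4320; ⇒ 3j(3 3 6; 0 2 -2)² = 8/429, sgn +1
B: Δ = 0!·6!·6!/13! = 1/12012; Racah Σ t=0..0: t=0:+1/14400 = 1/14400; ⇒ 3j(3 3 6; -2 -2 4)² = 6/143, sgn +1
I_A²/I_B² = (8/429)/(6/143) = 4/9

4/9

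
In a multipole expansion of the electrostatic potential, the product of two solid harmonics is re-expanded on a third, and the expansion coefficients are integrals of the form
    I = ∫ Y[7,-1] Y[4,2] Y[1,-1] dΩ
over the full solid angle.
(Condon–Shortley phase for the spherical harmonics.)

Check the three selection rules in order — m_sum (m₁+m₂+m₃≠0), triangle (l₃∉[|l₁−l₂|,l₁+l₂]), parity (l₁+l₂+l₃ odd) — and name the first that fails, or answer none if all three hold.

triangle

m₁+m₂+m₃ = -1 + 2 − 1 = 0  ✓
triangle: |7−4|=3 ≤ l₃=1 ≤ 7+4=11  ✗
parity: l₁+l₂+l₃ = 12 is even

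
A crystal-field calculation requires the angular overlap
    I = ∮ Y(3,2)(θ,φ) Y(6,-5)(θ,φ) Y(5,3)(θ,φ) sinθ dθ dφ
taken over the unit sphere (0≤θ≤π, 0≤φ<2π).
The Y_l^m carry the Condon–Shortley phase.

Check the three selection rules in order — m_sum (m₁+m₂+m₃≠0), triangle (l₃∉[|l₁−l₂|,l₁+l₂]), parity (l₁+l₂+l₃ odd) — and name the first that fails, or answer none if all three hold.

azimuthal sum: 2 − 5 + 3 = 0  ✓
3 ≤ 5 ≤ 9 (triangle on l)  ✓
L = 3 + 6 + 5 = 14 (even)  ✓

none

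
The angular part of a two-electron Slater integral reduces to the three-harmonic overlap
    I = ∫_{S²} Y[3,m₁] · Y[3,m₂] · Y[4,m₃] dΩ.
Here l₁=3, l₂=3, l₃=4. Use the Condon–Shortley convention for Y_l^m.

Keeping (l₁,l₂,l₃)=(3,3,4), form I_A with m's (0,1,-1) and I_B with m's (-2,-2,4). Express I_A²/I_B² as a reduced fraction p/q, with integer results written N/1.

3/14

Shared (l₁,l₂,l₃)=(3,3,4): N and (l;000)² cancel in I_A²/I_B².
A: Δ = 2!·4!·4!/11! = 1/34650; Racah Σ t=0..2: t=0:+1/288 t=1:−1/24 t=2:+1/48 = -5/288; ⇒ 3j(3 3 4; 0 1 -1)² = 5/462, sgn +1
B: Δ = 2!·4!·4!/11! = 1/34650; Racah Σ t=1..1: t=1:−1/576 = -1/576; ⇒ 3j(3 3 4; -2 -2 4)² = 5/99, sgn -1
I_A²/I_B² = (5/462)/(5/99) = 3/14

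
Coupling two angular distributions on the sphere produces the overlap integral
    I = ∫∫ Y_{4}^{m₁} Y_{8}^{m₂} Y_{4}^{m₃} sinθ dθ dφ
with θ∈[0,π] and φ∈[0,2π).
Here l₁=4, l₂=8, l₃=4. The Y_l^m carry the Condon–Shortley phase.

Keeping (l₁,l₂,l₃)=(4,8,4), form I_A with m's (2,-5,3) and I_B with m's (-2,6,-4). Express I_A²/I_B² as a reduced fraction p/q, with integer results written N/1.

12/7

Shared (l₁,l₂,l₃)=(4,8,4): N and (l;000)² cancel in I_A²/I_B².
A: Δ = 8!·0!·8!/17! = 1/218790; Racah Σ t=2..2: t=2:+1/7257600 = 1/7257600; ⇒ 3j(4 8 4; 2 -5 3)² = 2/85, sgn -1
B: Δ = 8!·0!·8!/17! = 1/218790; Racah Σ t=6..6: t=6:+1/58060800 = 1/58060800; ⇒ 3j(4 8 4; -2 6 -4)² = 7/510, sgn +1
I_A²/I_B² = (2/85)/(7/510) = 12/7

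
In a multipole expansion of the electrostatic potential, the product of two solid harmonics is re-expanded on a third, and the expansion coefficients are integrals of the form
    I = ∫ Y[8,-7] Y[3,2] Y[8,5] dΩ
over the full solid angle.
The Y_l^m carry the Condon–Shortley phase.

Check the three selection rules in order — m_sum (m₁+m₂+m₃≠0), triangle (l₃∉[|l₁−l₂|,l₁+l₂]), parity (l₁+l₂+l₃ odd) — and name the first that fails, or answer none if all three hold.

parity

m₁+m₂+m₃ = -7 + 2 + 5 = 0  ✓
triangle: |8−3|=5 ≤ l₃=8 ≤ 8+3=11  ✓
parity: l₁+l₂+l₃ = 19 is odd  ✗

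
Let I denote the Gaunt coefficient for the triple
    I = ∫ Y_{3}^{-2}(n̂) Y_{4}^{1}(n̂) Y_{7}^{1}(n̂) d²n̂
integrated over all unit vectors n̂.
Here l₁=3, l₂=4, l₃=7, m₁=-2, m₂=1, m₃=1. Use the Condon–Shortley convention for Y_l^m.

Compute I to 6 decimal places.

-0.123510

Checks pass: Σm=0; 14 even; l₃=7∈[1,7].
(2·3+1)(2·4+1)(2·7+1) = 945
Δ: 0! 6! 8! / 15! → 1/45045
sum: t=0:+1/20736 = 1/20736
3j²(3 4 7; 0 0 0) = Δ·Π!·Σ² = 35/1287  (sign -1)
sum: t=0:+1/86400 = 1/86400
3j²(3 4 7; -2 1 1) = Δ·Π!·Σ² = 16/2145  (sign +1)
combine: 4πI² = 945·35/1287·16/2145 = 3920/20449
take √, sign -1: I = -0.12350998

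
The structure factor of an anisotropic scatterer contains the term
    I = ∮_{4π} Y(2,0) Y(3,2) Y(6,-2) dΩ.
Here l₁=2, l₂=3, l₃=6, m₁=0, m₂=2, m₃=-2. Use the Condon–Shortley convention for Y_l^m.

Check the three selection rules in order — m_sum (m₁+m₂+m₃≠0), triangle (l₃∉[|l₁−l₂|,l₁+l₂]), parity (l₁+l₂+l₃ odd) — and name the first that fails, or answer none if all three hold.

triangle

azimuthal sum: 0 + 2 − 2 = 0  ✓
1 ≤ 6 ≤ 5 (triangle on l)  ✗
L = 2 + 3 + 6 = 11 (odd)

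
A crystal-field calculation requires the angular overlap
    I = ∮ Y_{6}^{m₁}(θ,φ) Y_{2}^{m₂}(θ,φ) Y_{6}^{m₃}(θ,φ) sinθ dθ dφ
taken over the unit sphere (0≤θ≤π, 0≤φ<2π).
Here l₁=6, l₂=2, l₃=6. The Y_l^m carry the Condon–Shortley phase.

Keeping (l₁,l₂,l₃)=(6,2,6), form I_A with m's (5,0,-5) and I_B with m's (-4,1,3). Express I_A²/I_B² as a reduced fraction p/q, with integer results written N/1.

Shared (l₁,l₂,l₃)=(6,2,6): N and (l;000)² cancel in I_A²/I_B².
A: Δ = 2!·10!·2!/15! = 1/90090; Racah Σ t=0..1: t=0:+1/1451520 t=1:−1/3628800 = 1/2419200; ⇒ 3j(6 2 6; 5 0 -5)² = 11/910, sgn -1
B: Δ = 2!·10!·2!/15! = 1/90090; Racah Σ t=1..2: t=1:−1/725760 t=2:+1/161280 = 1/207360; ⇒ 3j(6 2 6; -4 1 3)² = 7/286, sgn -1
I_A²/I_B² = (11/910)/(7/286) = 121/245

121/245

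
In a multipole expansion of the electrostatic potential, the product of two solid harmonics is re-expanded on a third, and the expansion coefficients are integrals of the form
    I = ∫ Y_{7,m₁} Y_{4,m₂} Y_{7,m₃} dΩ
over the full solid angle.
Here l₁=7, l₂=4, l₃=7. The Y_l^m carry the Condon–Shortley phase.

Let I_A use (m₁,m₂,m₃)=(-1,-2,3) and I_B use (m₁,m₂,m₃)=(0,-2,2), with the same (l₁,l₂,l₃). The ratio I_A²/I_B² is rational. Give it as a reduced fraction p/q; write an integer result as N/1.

Same 7,4,7: normalisation and zero-m 3j drop out of the ratio.
A: Δ: 4! 10! 4! / 19! → 1/58198140; sum: t=0:+1/7741440 t=1:−1/1088640 t=2:+1/1658880 = -13/69672960; 3j²(7 4 7; -1 -2 3) = Δ·Π!·Σ² = 325/149226  (sign -1)
B: Δ: 4! 10! 4! / 19! → 1/58198140; sum: t=0:+1/2903040 t=1:−1/622080 t=2:+1/1382400 = -47/87091200; 3j²(7 4 7; 0 -2 2) = Δ·Π!·Σ² = 2209/277134  (sign +1)
I_A²/I_B² = (325/149226)/(2209/277134) = 4225/15463

4225/15463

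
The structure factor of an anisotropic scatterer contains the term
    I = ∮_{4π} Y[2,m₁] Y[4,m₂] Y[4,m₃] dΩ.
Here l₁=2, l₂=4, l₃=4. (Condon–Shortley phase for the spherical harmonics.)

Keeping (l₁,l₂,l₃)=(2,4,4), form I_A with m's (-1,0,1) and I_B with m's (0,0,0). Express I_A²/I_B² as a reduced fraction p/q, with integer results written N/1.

3/40

Same 2,4,4: normalisation and zero-m 3j drop out of the ratio.
A: Δ: 2! 2! 6! / 11! → 1/13860; sum: t=1:−1/72 t=2:+1/96 = -1/288; 3j²(2 4 4; -1 0 1) = Δ·Π!·Σ² = 1/462  (sign +1)
B: Δ: 2! 2! 6! / 11! → 1/13860; sum: t=0:+1/192 t=1:−1/36 t=2:+1/192 = -5/288; 3j²(2 4 4; 0 0 0) = Δ·Π!·Σ² = 20/693  (sign -1)
I_A²/I_B² = (1/462)/(20/693) = 3/40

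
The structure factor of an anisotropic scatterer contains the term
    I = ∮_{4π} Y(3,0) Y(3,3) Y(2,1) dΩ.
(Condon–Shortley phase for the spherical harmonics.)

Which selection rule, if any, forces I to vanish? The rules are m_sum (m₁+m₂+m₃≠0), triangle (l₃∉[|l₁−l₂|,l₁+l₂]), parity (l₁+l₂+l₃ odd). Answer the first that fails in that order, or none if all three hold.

m_sum

Σmᵢ = 4  ✗
l₃∈[|l₁−l₂|,l₁+l₂]=[0,6], have l₃=2
Σlᵢ = 8 ⇒ even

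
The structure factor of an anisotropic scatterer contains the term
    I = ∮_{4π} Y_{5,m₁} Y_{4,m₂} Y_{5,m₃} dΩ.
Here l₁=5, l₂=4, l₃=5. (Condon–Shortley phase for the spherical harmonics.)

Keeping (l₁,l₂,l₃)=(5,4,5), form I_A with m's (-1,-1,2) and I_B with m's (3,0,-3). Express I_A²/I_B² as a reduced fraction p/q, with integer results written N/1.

35/36

l's match ⇒ only the (l;m) 3-j factors differ between A and B.
A: triangle coeff Δ(5,4,5) = 1/3153150; Σ_t [0,3]: t=0:+1/103680 t=1:−1/2880 t=2:+1/1152 t=3:−1/5184 = 7/20736; (3j)²=35/2574 [(5 4 5; -1 -1 2)], sign=-1
B: triangle coeff Δ(5,4,5) = 1/3153150; Σ_t [0,2]: t=0:+1/27648 t=1:−1/4320 t=2:+1/11520 = -1/9216; (3j)²=2/143 [(5 4 5; 3 0 -3)], sign=-1
I_A²/I_B² = (35/2574)/(2/143) = 35/36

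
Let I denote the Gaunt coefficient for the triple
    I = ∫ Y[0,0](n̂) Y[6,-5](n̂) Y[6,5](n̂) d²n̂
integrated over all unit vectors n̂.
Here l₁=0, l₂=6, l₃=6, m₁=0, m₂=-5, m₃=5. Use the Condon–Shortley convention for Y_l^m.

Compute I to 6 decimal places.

Checks pass: Σm=0; 12 even; l₃=6∈[6,6].
(2·0+1)(2·6+1)(2·6+1) = 169
Δ: 0! 0! 12! / 13! → 1/13
sum: t=0:+1/518400 = 1/518400
3j²(0 6 6; 0 0 0) = Δ·Π!·Σ² = 1/13  (sign +1)
sum: t=0:+1/39916800 = 1/39916800
3j²(0 6 6; 0 -5 5) = Δ·Π!·Σ² = 1/13  (sign -1)
combine: 4πI² = 169·1/13·1/13 = 1/1
take √, sign -1: I = -0.28209479

-0.282095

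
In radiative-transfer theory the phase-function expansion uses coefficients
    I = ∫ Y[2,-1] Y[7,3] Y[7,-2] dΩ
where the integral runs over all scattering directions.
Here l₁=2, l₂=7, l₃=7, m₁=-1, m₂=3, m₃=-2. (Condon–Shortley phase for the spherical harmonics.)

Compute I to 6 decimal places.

-0.123591

Rules hold: Σm=0, L=16 even, 5≤7≤9.
N = 5·15·15 = 1125
Δ = 2!·2!·12!/17! = 1/185640
Racah Σ t=0..2: t=0:+1/2419200 t=1:−1/518400 t=2:+1/2419200 = -1/907200
⇒ 3j(2 7 7; 0 0 0)² = 56/3315, sgn +1
Racah Σ t=1..2: t=1:−1/4354560 t=2:+1/1935360 = 1/3483648
⇒ 3j(2 7 7; -1 3 -2)² = 125/12376, sgn -1
4πI² = N·(3j₀)²·(3jₘ)² = 9375/48841
I = -1·√(0.191949/4π) = -0.12359145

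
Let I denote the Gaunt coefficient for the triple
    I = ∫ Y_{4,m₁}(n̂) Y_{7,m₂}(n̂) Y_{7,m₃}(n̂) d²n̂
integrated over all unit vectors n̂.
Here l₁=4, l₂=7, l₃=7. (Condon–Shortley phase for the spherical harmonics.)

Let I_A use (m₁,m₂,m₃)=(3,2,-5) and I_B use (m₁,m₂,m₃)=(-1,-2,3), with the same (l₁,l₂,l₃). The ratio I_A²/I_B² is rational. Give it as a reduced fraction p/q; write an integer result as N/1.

3773/2500

Same 4,7,7: normalisation and zero-m 3j drop out of the ratio.
A: Δ: 4! 4! 10! / 19! → 1/58198140; sum: t=0:+1/52254720 t=1:−1/11612160 = -1/14929920; 3j²(4 7 7; 3 2 -5) = Δ·Π!·Σ² = 1225/75582  (sign -1)
B: Δ: 4! 4! 10! / 19! → 1/58198140; sum: t=1:−1/2488320 t=2:+1/725760 t=3:−1/1935360 t=4:+1/52254720 = 5/10450944; 3j²(4 7 7; -1 -2 3) = Δ·Π!·Σ² = 31250/2909907  (sign +1)
I_A²/I_B² = (1225/75582)/(31250/2909907) = 3773/2500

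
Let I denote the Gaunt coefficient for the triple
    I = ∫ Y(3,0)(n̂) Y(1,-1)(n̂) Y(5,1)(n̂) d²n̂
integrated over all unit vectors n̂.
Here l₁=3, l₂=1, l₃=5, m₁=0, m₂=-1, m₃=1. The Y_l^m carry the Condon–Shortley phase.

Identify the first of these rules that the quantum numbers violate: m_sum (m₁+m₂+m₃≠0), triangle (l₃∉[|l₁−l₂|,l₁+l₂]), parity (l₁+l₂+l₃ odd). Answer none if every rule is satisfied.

m₁+m₂+m₃ = 0 − 1 + 1 = 0  ✓
triangle: |3−1|=2 ≤ l₃=5 ≤ 3+1=4  ✗
parity: l₁+l₂+l₃ = 9 is odd

triangle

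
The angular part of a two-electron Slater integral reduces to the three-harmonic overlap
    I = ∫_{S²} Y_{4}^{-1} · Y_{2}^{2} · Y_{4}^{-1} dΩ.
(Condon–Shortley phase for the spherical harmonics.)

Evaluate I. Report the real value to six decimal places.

0.200662

Checks pass: Σm=0; 10 even; l₃=4∈[2,6].
(2·4+1)(2·2+1)(2·4+1) = 405
Δ: 2! 6! 2! / 11! → 1/13860
sum: t=0:+1/192 t=1:−1/36 t=2:+1/192 = -5/288
3j²(4 2 4; 0 0 0) = Δ·Π!·Σ² = 20/693  (sign -1)
sum: t=2:+1/144 = 1/144
3j²(4 2 4; -1 2 -1) = Δ·Π!·Σ² = 10/231  (sign -1)
combine: 4πI² = 405·20/693·10/231 = 3000/5929
take √, sign +1: I = 0.20066192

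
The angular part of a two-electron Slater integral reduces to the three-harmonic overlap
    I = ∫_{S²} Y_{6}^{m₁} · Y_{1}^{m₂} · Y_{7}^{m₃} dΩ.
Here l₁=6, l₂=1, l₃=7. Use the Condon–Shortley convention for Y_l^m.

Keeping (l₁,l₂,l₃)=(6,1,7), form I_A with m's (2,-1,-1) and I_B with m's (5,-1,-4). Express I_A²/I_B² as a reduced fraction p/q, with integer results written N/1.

Shared (l₁,l₂,l₃)=(6,1,7): N and (l;000)² cancel in I_A²/I_B².
A: Δ = 0!·12!·2!/15! = 1/1365; Racah Σ t=0..0: t=0:+1/1935360 = 1/1935360; ⇒ 3j(6 1 7; 2 -1 -1)² = 1/91, sgn +1
B: Δ = 0!·12!·2!/15! = 1/1365; Racah Σ t=0..0: t=0:+1/79833600 = 1/79833600; ⇒ 3j(6 1 7; 5 -1 -4)² = 1/455, sgn -1
I_A²/I_B² = (1/91)/(1/455) = 5/1

5/1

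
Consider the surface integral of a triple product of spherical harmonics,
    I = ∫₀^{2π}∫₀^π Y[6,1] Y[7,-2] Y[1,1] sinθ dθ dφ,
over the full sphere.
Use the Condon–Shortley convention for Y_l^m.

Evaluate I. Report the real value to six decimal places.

0.209937

Checks pass: Σm=0; 14 even; l₃=1∈[1,13].
(2·6+1)(2·7+1)(2·1+1) = 585
Δ: 12! 0! 2! / 15! → 1/1365
sum: t=6:+1/518400 = 1/518400
3j²(6 7 1; 0 0 0) = Δ·Π!·Σ² = 7/195  (sign -1)
sum: t=5:−1/1209600 = -1/1209600
3j²(6 7 1; 1 -2 1) = Δ·Π!·Σ² = 12/455  (sign -1)
combine: 4πI² = 585·7/195·12/455 = 36/65
take √, sign +1: I = 0.20993732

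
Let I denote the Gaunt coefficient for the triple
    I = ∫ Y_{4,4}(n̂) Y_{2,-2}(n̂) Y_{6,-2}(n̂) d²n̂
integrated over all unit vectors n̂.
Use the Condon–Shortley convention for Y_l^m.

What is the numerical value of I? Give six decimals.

Rules hold: Σm=0, L=12 even, 2≤6≤6.
N = 9·5·13 = 585
Δ = 0!·8!·4!/13! = 1/6435
Racah Σ t=0..0: t=0:+1/2304 = 1/2304
⇒ 3j(4 2 6; 0 0 0)² = 5/143, sgn +1
Racah Σ t=0..0: t=0:+1/967680 = 1/967680
⇒ 3j(4 2 6; 4 -2 -2)² = 1/6435, sgn +1
4πI² = N·(3j₀)²·(3jₘ)² = 5/1573
I = +1·√(0.00317864/4π) = 0.01590434

0.015904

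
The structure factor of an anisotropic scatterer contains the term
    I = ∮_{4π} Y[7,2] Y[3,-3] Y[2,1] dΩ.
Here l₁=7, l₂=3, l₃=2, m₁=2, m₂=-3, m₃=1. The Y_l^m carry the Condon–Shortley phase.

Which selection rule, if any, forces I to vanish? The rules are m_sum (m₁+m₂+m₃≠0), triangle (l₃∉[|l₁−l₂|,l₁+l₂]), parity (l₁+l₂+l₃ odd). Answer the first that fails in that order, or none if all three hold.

Σmᵢ = 0  ✓
l₃∈[|l₁−l₂|,l₁+l₂]=[4,10], have l₃=2  ✗
Σlᵢ = 12 ⇒ even

triangle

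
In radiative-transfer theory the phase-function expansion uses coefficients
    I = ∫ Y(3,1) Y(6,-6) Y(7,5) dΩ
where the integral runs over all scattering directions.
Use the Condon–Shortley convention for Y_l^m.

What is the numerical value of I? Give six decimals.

0.138620

Rules hold: Σm=0, L=16 even, 3≤7≤9.
N = 7·13·15 = 1365
Δ = 2!·4!·10!/17! = 1/2042040
Racah Σ t=0..2: t=0:+1/207360 t=1:−1/57600 t=2:+1/207360 = -1/129600
⇒ 3j(3 6 7; 0 0 0)² = 168/12155, sgn +1
Racah Σ t=0..0: t=0:+1/29030400 = 1/29030400
⇒ 3j(3 6 7; 1 -6 5)² = 99/7735, sgn +1
4πI² = N·(3j₀)²·(3jₘ)² = 4536/18785
I = +1·√(0.241469/4π) = 0.13862003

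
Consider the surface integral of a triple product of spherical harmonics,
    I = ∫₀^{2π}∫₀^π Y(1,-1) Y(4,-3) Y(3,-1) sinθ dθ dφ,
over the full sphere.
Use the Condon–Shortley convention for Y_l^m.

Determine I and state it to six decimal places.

-1 − 3 − 1 = -5 ≠ 0: azimuthal integral kills it; I = 0

0.000000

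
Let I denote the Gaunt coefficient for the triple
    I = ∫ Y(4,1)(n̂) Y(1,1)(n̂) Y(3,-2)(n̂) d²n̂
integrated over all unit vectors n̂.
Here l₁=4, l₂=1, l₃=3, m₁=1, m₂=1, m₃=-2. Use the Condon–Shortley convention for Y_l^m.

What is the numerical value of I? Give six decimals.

-0.106622

m-sum 0 ✓  L=8 even ✓  3≤3≤5 ✓
Π(2lᵢ+1) = 9×3×7 = 189
triangle coeff Δ(4,1,3) = 1/252
Σ_t [1,1]: t=1:−1/36 = -1/36
(3j)²=4/63 [(4 1 3; 0 0 0)], sign=+1
Σ_t [2,2]: t=2:+1/240 = 1/240
(3j)²=1/84 [(4 1 3; 1 1 -2)], sign=-1
⇒ 4πI² = 1/7
I = (-1)√(1/7/(4π)) = -0.10662181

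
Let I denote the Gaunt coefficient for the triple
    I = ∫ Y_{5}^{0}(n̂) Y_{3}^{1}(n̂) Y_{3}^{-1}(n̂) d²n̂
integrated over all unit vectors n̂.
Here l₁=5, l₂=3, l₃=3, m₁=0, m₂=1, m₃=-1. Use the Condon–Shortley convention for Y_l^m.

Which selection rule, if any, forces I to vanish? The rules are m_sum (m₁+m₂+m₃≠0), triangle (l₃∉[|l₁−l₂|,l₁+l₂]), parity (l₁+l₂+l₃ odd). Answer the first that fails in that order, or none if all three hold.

azimuthal sum: 0 + 1 − 1 = 0  ✓
2 ≤ 3 ≤ 8 (triangle on l)  ✓
L = 5 + 3 + 3 = 11 (odd)  ✗

parity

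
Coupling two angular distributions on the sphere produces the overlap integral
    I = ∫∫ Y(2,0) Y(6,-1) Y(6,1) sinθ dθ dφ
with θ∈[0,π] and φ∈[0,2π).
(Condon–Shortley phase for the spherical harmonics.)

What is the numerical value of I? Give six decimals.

Rules hold: Σm=0, L=14 even, 4≤6≤8.
N = 5·13·13 = 845
Δ = 2!·2!·10!/15! = 1/90090
Racah Σ t=0..2: t=0:+1/69120 t=1:−1/14400 t=2:+1/69120 = -7/172800
⇒ 3j(2 6 6; 0 0 0)² = 14/715, sgn -1
Racah Σ t=0..2: t=0:+1/57600 t=1:−1/17280 t=2:+1/120960 = -13/403200
⇒ 3j(2 6 6; 0 -1 1)² = 13/770, sgn +1
4πI² = N·(3j₀)²·(3jₘ)² = 169/605
I = -1·√(0.279339/4π) = -0.14909419

-0.149094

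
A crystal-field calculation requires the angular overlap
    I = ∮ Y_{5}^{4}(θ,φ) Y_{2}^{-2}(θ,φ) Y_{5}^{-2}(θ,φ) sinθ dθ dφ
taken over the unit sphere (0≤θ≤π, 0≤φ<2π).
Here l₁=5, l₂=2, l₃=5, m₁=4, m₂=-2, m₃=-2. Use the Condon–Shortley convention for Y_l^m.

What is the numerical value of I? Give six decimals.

-0.137240

Checks pass: Σm=0; 12 even; l₃=5∈[3,7].
(2·5+1)(2·2+1)(2·5+1) = 605
Δ: 2! 8! 2! / 13! → 1/38610
sum: t=0:+1/2880 t=1:−1/576 t=2:+1/2880 = -1/960
3j²(5 2 5; 0 0 0) = Δ·Π!·Σ² = 10/429  (sign +1)
sum: t=0:+1/20160 = 1/20160
3j²(5 2 5; 4 -2 -2) = Δ·Π!·Σ² = 12/715  (sign -1)
combine: 4πI² = 605·10/429·12/715 = 40/169
take √, sign -1: I = -0.13724032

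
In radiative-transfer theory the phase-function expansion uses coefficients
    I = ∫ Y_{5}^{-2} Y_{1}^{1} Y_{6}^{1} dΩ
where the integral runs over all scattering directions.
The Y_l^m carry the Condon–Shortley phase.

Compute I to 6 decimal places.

-0.129207

Checks pass: Σm=0; 12 even; l₃=6∈[4,6].
(2·5+1)(2·1+1)(2·6+1) = 429
Δ: 0! 10! 2! / 13! → 1/858
sum: t=0:+1/14400 = 1/14400
3j²(5 1 6; 0 0 0) = Δ·Π!·Σ² = 6/143  (sign +1)
sum: t=0:+1/60480 = 1/60480
3j²(5 1 6; -2 1 1) = Δ·Π!·Σ² = 5/429  (sign -1)
combine: 4πI² = 429·6/143·5/429 = 30/143
take √, sign -1: I = -0.12920749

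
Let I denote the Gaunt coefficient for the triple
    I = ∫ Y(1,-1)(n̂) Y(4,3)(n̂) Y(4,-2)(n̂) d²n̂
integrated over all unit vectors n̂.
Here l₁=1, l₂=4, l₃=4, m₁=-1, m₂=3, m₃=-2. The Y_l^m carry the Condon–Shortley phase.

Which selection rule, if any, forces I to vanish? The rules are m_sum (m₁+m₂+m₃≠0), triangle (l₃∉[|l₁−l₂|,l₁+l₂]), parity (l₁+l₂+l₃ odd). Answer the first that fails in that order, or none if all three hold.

parity

azimuthal sum: -1 + 3 − 2 = 0  ✓
3 ≤ 4 ≤ 5 (triangle on l)  ✓
L = 1 + 4 + 4 = 9 (odd)  ✗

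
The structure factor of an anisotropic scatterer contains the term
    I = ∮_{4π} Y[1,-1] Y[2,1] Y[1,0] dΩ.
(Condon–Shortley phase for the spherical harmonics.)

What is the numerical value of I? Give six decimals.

-0.218510

Rules hold: Σm=0, L=4 even, 1≤1≤3.
N = 3·5·3 = 45
Δ = 2!·0!·2!/5! = 1/30
Racah Σ t=1..1: t=1:−1/1 = -1/1
⇒ 3j(1 2 1; 0 0 0)² = 2/15, sgn +1
Racah Σ t=2..2: t=2:+1/2 = 1/2
⇒ 3j(1 2 1; -1 1 0)² = 1/10, sgn -1
4πI² = N·(3j₀)²·(3jₘ)² = 3/5
I = -1·√(0.6/4π) = -0.21850969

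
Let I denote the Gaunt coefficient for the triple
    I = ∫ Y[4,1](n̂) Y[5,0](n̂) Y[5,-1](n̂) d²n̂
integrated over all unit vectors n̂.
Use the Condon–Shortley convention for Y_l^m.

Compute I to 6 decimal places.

-0.053153

Rules hold: Σm=0, L=14 even, 1≤5≤9.
N = 9·11·11 = 1089
Δ = 4!·4!·6!/15! = 1/3153150
Racah Σ t=0..4: t=0:+1/69120 t=1:−1/1728 t=2:+1/576 t=3:−1/1728 t=4:+1/69120 = 7/11520
⇒ 3j(4 5 5; 0 0 0)² = 2/143, sgn -1
Racah Σ t=0..3: t=0:+1/17280 t=1:−1/1152 t=2:+1/864 t=3:−1/6912 = 7/34560
⇒ 3j(4 5 5; 1 0 -1)² = 1/429, sgn +1
4πI² = N·(3j₀)²·(3jₘ)² = 6/169
I = -1·√(0.035503/4π) = -0.05315295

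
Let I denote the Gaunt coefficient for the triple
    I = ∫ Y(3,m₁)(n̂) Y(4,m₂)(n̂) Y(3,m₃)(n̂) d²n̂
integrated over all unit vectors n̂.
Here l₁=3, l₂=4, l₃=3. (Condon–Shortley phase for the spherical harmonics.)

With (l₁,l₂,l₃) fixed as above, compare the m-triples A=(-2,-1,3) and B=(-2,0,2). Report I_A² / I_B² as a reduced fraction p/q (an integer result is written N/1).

30/49

l's match ⇒ only the (l;m) 3-j factors differ between A and B.
A: triangle coeff Δ(3,4,3) = 1/34650; Σ_t [3,3]: t=3:−1/288 = -1/288; (3j)²=5/231 [(3 4 3; -2 -1 3)], sign=-1
B: triangle coeff Δ(3,4,3) = 1/34650; Σ_t [3,4]: t=3:−1/72 t=4:+1/576 = -7/576; (3j)²=7/198 [(3 4 3; -2 0 2)], sign=+1
I_A²/I_B² = (5/231)/(7/198) = 30/49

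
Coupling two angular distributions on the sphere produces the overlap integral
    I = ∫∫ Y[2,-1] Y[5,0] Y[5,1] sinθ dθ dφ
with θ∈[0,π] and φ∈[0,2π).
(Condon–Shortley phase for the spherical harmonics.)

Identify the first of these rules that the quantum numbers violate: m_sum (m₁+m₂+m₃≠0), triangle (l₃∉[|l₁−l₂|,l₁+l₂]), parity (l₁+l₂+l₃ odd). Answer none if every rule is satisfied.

azimuthal sum: -1 + 0 + 1 = 0  ✓
3 ≤ 5 ≤ 7 (triangle on l)  ✓
L = 2 + 5 + 5 = 12 (even)  ✓

none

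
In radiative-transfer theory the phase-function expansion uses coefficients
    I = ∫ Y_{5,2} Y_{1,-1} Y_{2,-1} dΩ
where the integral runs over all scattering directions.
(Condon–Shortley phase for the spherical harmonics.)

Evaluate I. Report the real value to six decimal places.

0.000000

triangle: need 4≤l₃≤6, have 2; I=0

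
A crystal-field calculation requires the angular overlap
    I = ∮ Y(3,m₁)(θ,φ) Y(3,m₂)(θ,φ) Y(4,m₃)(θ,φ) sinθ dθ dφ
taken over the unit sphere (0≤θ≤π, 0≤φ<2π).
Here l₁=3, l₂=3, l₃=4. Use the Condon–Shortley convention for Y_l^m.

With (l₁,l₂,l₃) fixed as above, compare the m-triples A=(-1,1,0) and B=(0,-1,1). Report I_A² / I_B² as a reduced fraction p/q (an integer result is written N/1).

1/15

l's match ⇒ only the (l;m) 3-j factors differ between A and B.
A: triangle coeff Δ(3,3,4) = 1/34650; Σ_t [0,2]: t=0:+1/1152 t=1:−1/36 t=2:+1/32 = 5/1152; (3j)²=1/1386 [(3 3 4; -1 1 0)], sign=+1
B: triangle coeff Δ(3,3,4) = 1/34650; Σ_t [0,2]: t=0:+1/48 t=1:−1/24 t=2:+1/288 = -5/288; (3j)²=5/462 [(3 3 4; 0 -1 1)], sign=+1
I_A²/I_B² = (1/1386)/(5/462) = 1/15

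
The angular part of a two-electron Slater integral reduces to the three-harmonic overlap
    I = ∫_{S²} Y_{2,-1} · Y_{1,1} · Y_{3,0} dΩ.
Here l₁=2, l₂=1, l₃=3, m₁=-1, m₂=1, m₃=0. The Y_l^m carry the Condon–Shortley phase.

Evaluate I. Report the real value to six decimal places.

0.143048

Rules hold: Σm=0, L=6 even, 1≤3≤3.
N = 5·3·7 = 105
Δ = 0!·4!·2!/7! = 1/105
Racah Σ t=0..0: t=0:+1/4 = 1/4
⇒ 3j(2 1 3; 0 0 0)² = 3/35, sgn -1
Racah Σ t=0..0: t=0:+1/12 = 1/12
⇒ 3j(2 1 3; -1 1 0)² = 1/35, sgn -1
4πI² = N·(3j₀)²·(3jₘ)² = 9/35
I = +1·√(0.257143/4π) = 0.14304817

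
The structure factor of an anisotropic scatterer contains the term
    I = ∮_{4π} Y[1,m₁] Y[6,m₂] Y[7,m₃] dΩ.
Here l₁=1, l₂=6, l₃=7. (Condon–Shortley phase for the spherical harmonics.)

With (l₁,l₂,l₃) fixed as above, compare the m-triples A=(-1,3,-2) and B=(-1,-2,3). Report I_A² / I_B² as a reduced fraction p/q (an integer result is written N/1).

l's match ⇒ only the (l;m) 3-j factors differ between A and B.
A: triangle coeff Δ(1,6,7) = 1/1365; Σ_t [0,0]: t=0:+1/4354560 = 1/4354560; (3j)²=2/273 [(1 6 7; -1 3 -2)], sign=-1
B: triangle coeff Δ(1,6,7) = 1/1365; Σ_t [0,0]: t=0:+1/1935360 = 1/1935360; (3j)²=3/91 [(1 6 7; -1 -2 3)], sign=+1
I_A²/I_B² = (2/273)/(3/91) = 2/9

2/9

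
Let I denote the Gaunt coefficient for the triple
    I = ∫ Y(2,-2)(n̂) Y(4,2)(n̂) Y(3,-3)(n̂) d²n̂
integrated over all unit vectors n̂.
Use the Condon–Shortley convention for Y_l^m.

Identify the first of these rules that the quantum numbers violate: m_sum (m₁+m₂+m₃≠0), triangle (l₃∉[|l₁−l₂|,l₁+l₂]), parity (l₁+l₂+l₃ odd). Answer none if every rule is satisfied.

m_sum

azimuthal sum: -2 + 2 − 3 = -3  ✗
2 ≤ 3 ≤ 6 (triangle on l)
L = 2 + 4 + 3 = 9 (odd)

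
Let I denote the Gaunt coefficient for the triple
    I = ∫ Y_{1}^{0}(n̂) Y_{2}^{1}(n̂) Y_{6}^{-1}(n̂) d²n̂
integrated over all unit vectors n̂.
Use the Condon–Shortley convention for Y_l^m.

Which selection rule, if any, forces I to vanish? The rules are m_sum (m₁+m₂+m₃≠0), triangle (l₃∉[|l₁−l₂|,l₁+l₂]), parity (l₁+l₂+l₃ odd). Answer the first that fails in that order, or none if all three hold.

triangle

azimuthal sum: 0 + 1 − 1 = 0  ✓
1 ≤ 6 ≤ 3 (triangle on l)  ✗
L = 1 + 2 + 6 = 9 (odd)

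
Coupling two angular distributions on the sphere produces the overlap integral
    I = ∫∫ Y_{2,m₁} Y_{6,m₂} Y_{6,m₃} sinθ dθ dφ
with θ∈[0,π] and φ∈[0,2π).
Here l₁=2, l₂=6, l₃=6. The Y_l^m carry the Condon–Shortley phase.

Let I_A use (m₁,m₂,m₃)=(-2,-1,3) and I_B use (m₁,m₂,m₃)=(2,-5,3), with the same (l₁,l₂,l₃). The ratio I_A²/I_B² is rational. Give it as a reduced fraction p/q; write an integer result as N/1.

Shared (l₁,l₂,l₃)=(2,6,6): N and (l;000)² cancel in I_A²/I_B².
A: Δ = 2!·2!·10!/15! = 1/90090; Racah Σ t=2..2: t=2:+1/120960 = 1/120960; ⇒ 3j(2 6 6; -2 -1 3)² = 24/1001, sgn -1
B: Δ = 2!·2!·10!/15! = 1/90090; Racah Σ t=0..0: t=0:+1/1451520 = 1/1451520; ⇒ 3j(2 6 6; 2 -5 3)² = 1/91, sgn -1
I_A²/I_B² = (24/1001)/(1/91) = 24/11

24/11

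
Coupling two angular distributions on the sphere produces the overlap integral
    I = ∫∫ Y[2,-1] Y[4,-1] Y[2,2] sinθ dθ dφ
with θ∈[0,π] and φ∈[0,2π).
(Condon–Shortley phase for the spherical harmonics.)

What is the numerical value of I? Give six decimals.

-0.090112

Checks pass: Σm=0; 8 even; l₃=2∈[2,6].
(2·2+1)(2·4+1)(2·2+1) = 225
Δ: 4! 0! 4! / 9! → 1/630
sum: t=2:+1/16 = 1/16
3j²(2 4 2; 0 0 0) = Δ·Π!·Σ² = 2/35  (sign +1)
sum: t=3:−1/144 = -1/144
3j²(2 4 2; -1 -1 2) = Δ·Π!·Σ² = 1/126  (sign -1)
combine: 4πI² = 225·2/35·1/126 = 5/49
take √, sign -1: I = -0.09011188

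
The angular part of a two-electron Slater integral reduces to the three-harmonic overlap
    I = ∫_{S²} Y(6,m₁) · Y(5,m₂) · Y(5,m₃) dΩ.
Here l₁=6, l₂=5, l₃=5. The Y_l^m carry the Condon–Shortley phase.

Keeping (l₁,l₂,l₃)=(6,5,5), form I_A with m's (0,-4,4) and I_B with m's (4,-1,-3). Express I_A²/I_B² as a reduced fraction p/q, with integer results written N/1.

Shared (l₁,l₂,l₃)=(6,5,5): N and (l;000)² cancel in I_A²/I_B².
A: Δ = 6!·6!·4!/17! = 1/28588560; Racah Σ t=0..1: t=0:+1/3110400 t=1:−1/345600 = -1/388800; ⇒ 3j(6 5 5; 0 -4 4)² = 192/12155, sgn +1
B: Δ = 6!·6!·4!/17! = 1/28588560; Racah Σ t=0..2: t=0:+1/829440 t=1:−1/86400 t=2:+1/138240 = -13/4147200; ⇒ 3j(6 5 5; 4 -1 -3)² = 13/3740, sgn -1
I_A²/I_B² = (192/12155)/(13/3740) = 768/169

768/169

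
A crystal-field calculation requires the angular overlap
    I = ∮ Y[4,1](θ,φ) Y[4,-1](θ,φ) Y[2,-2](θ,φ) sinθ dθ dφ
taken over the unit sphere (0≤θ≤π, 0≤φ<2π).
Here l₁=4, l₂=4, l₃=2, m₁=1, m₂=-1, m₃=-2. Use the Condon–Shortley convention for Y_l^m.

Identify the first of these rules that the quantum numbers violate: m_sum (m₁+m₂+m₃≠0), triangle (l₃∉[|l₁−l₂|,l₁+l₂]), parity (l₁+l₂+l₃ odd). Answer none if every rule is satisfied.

azimuthal sum: 1 − 1 − 2 = -2  ✗
0 ≤ 2 ≤ 8 (triangle on l)
L = 4 + 4 + 2 = 10 (even)

m_sum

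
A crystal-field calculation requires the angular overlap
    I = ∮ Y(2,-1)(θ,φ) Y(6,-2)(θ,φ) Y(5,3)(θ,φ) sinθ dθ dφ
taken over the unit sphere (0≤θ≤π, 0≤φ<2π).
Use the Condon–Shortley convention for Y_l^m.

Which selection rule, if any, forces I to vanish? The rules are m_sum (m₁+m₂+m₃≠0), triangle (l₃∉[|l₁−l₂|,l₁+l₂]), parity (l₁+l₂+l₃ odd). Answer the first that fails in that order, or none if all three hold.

parity

Σmᵢ = 0  ✓
l₃∈[|l₁−l₂|,l₁+l₂]=[4,8], have l₃=5  ✓
Σlᵢ = 13 ⇒ odd  ✗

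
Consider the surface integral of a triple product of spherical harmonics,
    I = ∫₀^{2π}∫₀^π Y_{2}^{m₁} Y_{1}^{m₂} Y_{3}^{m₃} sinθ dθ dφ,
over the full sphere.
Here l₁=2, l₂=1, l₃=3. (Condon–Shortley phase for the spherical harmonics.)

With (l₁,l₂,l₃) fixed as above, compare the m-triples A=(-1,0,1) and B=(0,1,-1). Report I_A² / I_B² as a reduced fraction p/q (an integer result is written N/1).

4/3

Shared (l₁,l₂,l₃)=(2,1,3): N and (l;000)² cancel in I_A²/I_B².
A: Δ = 0!·4!·2!/7! = 1/105; Racah Σ t=0..0: t=0:+1/6 = 1/6; ⇒ 3j(2 1 3; -1 0 1)² = 8/105, sgn +1
B: Δ = 0!·4!·2!/7! = 1/105; Racah Σ t=0..0: t=0:+1/8 = 1/8; ⇒ 3j(2 1 3; 0 1 -1)² = 2/35, sgn +1
I_A²/I_B² = (8/105)/(2/35) = 4/3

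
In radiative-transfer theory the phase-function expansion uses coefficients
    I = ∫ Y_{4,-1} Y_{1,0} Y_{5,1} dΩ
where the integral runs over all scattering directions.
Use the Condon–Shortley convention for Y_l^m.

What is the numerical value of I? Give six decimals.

Checks pass: Σm=0; 10 even; l₃=5∈[3,5].
(2·4+1)(2·1+1)(2·5+1) = 297
Δ: 0! 8! 2! / 11! → 1/495
sum: t=0:+1/576 = 1/576
3j²(4 1 5; 0 0 0) = Δ·Π!·Σ² = 5/99  (sign -1)
sum: t=0:+1/720 = 1/720
3j²(4 1 5; -1 0 1) = Δ·Π!·Σ² = 8/165  (sign +1)
combine: 4πI² = 297·5/99·8/165 = 8/11
take √, sign -1: I = -0.24057125

-0.240571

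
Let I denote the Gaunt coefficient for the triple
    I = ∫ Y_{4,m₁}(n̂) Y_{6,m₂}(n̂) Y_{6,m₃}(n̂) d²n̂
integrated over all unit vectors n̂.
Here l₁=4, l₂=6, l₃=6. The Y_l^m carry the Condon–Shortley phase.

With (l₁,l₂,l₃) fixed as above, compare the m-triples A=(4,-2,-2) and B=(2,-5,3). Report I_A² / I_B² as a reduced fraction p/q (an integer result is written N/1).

1715/1188

Same 4,6,6: normalisation and zero-m 3j drop out of the ratio.
A: Δ: 4! 4! 8! / 17! → 1/15315300; sum: t=0:+1/331776 = 1/331776; 3j²(4 6 6; 4 -2 -2) = Δ·Π!·Σ² = 490/21879  (sign +1)
B: Δ: 4! 4! 8! / 17! → 1/15315300; sum: t=0:+1/483840 t=1:−1/1451520 = 1/725760; 3j²(4 6 6; 2 -5 3) = Δ·Π!·Σ² = 24/1547  (sign -1)
I_A²/I_B² = (490/21879)/(24/1547) = 1715/1188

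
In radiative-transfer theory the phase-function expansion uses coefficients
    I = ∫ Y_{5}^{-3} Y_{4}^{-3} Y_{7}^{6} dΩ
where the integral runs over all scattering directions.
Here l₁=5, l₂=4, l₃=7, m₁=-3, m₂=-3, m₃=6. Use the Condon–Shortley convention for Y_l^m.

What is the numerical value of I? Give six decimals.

0.136138

m-sum 0 ✓  L=16 even ✓  1≤7≤9 ✓
Π(2lᵢ+1) = 11×9×15 = 1485
triangle coeff Δ(5,4,7) = 1/6126120
Σ_t [0,2]: t=0:+1/69120 t=1:−1/20736 t=2:+1/69120 = -1/51840
(3j)²=280/21879 [(5 4 7; 0 0 0)], sign=+1
Σ_t [0,1]: t=0:+1/9676800 t=1:−1/3628800 = -1/5806080
(3j)²=5/408 [(5 4 7; -3 -3 6)], sign=+1
⇒ 4πI² = 875/3757
I = (+1)√(875/3757/(4π)) = 0.13613773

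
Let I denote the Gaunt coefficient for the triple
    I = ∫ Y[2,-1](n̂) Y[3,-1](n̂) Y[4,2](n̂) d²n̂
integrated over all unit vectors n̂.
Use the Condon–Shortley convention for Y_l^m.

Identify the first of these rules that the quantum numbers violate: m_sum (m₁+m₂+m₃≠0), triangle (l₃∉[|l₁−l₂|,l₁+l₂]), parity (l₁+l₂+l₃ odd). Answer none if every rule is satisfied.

parity

azimuthal sum: -1 − 1 + 2 = 0  ✓
1 ≤ 4 ≤ 5 (triangle on l)  ✓
L = 2 + 3 + 4 = 9 (odd)  ✗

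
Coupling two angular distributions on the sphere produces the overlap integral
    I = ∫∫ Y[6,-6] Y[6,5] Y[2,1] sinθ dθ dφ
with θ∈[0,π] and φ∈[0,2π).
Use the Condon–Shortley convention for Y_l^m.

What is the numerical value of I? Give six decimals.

0.178412

Checks pass: Σm=0; 14 even; l₃=2∈[0,12].
(2·6+1)(2·6+1)(2·2+1) = 845
Δ: 10! 2! 2! / 15! → 1/90090
sum: t=4:+1/69120 t=5:−1/14400 t=6:+1/69120 = -7/172800
3j²(6 6 2; 0 0 0) = Δ·Π!·Σ² = 14/715  (sign -1)
sum: t=10:+1/7257600 = 1/7257600
3j²(6 6 2; -6 5 1) = Δ·Π!·Σ² = 11/455  (sign -1)
combine: 4πI² = 845·14/715·11/455 = 2/5
take √, sign +1: I = 0.17841241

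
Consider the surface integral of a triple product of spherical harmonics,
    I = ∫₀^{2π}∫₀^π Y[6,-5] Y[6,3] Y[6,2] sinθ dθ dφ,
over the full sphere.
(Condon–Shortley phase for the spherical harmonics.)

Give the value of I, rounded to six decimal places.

-0.050240

m-sum 0 ✓  L=18 even ✓  0≤6≤12 ✓
Π(2lᵢ+1) = 13×13×13 = 2197
triangle coeff Δ(6,6,6) = 1/325909584
Σ_t [0,6]: t=0:+1/373248000 t=1:−1/1728000 t=2:+1/110592 t=3:−1/46656 t=4:+1/110592 t=5:−1/1728000 t=6:+1/373248000 = -7/1555200
(3j)²=400/46189 [(6 6 6; 0 0 0)], sign=-1
Σ_t [5,6]: t=5:−1/4147200 t=6:+1/3110400 = 1/12441600
(3j)²=7/4199 [(6 6 6; -5 3 2)], sign=+1
⇒ 4πI² = 36400/1147619
I = (-1)√(36400/1147619/(4π)) = -0.05023968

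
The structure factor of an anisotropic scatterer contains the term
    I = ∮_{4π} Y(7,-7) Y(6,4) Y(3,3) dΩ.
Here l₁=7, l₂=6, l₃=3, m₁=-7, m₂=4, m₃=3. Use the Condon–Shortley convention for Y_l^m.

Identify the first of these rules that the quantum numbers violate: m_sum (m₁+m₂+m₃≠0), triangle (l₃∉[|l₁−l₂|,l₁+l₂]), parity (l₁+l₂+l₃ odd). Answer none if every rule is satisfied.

none

azimuthal sum: -7 + 4 + 3 = 0  ✓
1 ≤ 3 ≤ 13 (triangle on l)  ✓
L = 7 + 6 + 3 = 16 (even)  ✓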